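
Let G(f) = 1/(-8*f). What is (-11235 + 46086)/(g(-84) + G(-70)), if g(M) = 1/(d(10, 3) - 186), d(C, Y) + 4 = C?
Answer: -175649040/19 ≈ -9.2447e+6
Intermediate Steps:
d(C, Y) = -4 + C
g(M) = -1/180 (g(M) = 1/((-4 + 10) - 186) = 1/(6 - 186) = 1/(-180) = -1/180)
G(f) = -1/(8*f)
(-11235 + 46086)/(g(-84) + G(-70)) = (-11235 + 46086)/(-1/180 - 1/8/(-70)) = 34851/(-1/180 - 1/8*(-1/70)) = 34851/(-1/180 + 1/560) = 34851/(-19/5040) = 34851*(-5040/19) = -175649040/19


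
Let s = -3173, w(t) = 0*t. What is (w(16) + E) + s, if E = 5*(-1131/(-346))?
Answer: -1092203/346 ≈ -3156.7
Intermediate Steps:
w(t) = 0
E = 5655/346 (E = 5*(-1131*(-1/346)) = 5*(1131/346) = 5655/346 ≈ 16.344)
(w(16) + E) + s = (0 + 5655/346) - 3173 = 5655/346 - 3173 = -1092203/346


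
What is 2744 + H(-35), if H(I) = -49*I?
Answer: 4459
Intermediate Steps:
2744 + H(-35) = 2744 - 49*(-35) = 2744 + 1715 = 4459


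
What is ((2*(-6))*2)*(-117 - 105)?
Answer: 5328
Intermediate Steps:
((2*(-6))*2)*(-117 - 105) = -12*2*(-222) = -24*(-222) = 5328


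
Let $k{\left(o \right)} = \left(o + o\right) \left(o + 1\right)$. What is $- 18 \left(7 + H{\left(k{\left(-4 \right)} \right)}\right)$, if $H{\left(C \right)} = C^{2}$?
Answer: $-10494$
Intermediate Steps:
$k{\left(o \right)} = 2 o \left(1 + o\right)$
$- 18 \left(7 + H{\left(k{\left(-4 \right)} \right)}\right) = - 18 \left(7 + \left(2 \left(-4\right) \left(1 - 4\right)\right)^{2}\right) = - 18 \left(7 + \left(2 \left(-4\right) \left(-3\right)\right)^{2}\right) = - 18 \left(7 + 24^{2}\right) = - 18 \left(7 + 576\right) = \left(-18\right) 583 = -10494$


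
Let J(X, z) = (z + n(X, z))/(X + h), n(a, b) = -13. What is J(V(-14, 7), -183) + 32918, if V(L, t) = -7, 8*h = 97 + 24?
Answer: 2138102/65 ≈ 32894.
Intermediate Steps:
h = 121/8 (h = (97 + 24)/8 = (1/8)*121 = 121/8 ≈ 15.125)
J(X, z) = (-13 + z)/(121/8 + X) (J(X, z) = (z - 13)/(X + 121/8) = (-13 + z)/(121/8 + X))
J(V(-14, 7), -183) + 32918 = 8*(-13 - 183)/(121 + 8*(-7)) + 32918 = 8*(-196)/(121 - 56) + 32918 = 8*(-196)/65 + 32918 = 8*(1/65)*(-196) + 32918 = -1568/65 + 32918 = 2138102/65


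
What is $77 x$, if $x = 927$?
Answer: $71379$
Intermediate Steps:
$77 x = 77 \cdot 927 = 71379$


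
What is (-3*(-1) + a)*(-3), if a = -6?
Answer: 9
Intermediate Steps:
(-3*(-1) + a)*(-3) = (-3*(-1) - 6)*(-3) = (3 - 6)*(-3) = -3*(-3) = 9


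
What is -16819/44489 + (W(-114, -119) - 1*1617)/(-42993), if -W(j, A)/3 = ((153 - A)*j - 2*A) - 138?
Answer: -31218030/12501409 ≈ -2.4972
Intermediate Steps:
W(j, A) = 414 + 6*A - 3*j*(153 - A) (W(j, A) = -3*(((153 - A)*j - 2*A) - 138) = -3*((j*(153 - A) - 2*A) - 138) = -3*((-2*A + j*(153 - A)) - 138) = -3*(-138 - 2*A + j*(153 - A)) = 414 + 6*A - 3*j*(153 - A))
-16819/44489 + (W(-114, -119) - 1*1617)/(-42993) = -16819/44489 + ((414 - 459*(-114) + 6*(-119) + 3*(-119)*(-114)) - 1*1617)/(-42993) = -16819*1/44489 + ((414 + 52326 - 714 + 40698) - 1617)*(-1/42993) = -16819/44489 + (92724 - 1617)*(-1/42993) = -16819/44489 + 91107*(-1/42993) = -16819/44489 - 10123/4777 = -31218030/12501409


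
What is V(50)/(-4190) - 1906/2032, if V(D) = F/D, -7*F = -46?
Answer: -349405309/372491000 ≈ -0.93802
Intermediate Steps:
F = 46/7 (F = -⅐*(-46) = 46/7 ≈ 6.5714)
V(D) = 46/(7*D)
V(50)/(-4190) - 1906/2032 = ((46/7)/50)/(-4190) - 1906/2032 = ((46/7)*(1/50))*(-1/4190) - 1906*1/2032 = (23/175)*(-1/4190) - 953/1016 = -23/733250 - 953/1016 = -349405309/372491000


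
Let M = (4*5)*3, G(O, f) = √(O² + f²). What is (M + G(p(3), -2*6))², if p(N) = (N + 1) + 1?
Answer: 5329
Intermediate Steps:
p(N) = 2 + N (p(N) = (1 + N) + 1 = 2 + N)
M = 60 (M = 20*3 = 60)
(M + G(p(3), -2*6))² = (60 + √((2 + 3)² + (-2*6)²))² = (60 + √(5² + (-12)²))² = (60 + √(25 + 144))² = (60 + √169)² = (60 + 13)² = 73² = 5329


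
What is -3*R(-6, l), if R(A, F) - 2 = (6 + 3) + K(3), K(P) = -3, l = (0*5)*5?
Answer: -24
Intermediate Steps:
l = 0 (l = 0*5 = 0)
R(A, F) = 8 (R(A, F) = 2 + ((6 + 3) - 3) = 2 + (9 - 3) = 2 + 6 = 8)
-3*R(-6, l) = -3*8 = -24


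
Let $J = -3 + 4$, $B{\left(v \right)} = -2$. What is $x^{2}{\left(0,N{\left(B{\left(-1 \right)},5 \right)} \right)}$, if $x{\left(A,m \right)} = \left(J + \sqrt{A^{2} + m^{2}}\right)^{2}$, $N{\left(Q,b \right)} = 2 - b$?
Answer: $256$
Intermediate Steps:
$J = 1$
$x{\left(A,m \right)} = \left(1 + \sqrt{A^{2} + m^{2}}\right)^{2}$
$x^{2}{\left(0,N{\left(B{\left(-1 \right)},5 \right)} \right)} = \left(\left(1 + \sqrt{0^{2} + \left(2 - 5\right)^{2}}\right)^{2}\right)^{2} = \left(\left(1 + \sqrt{0 + \left(2 - 5\right)^{2}}\right)^{2}\right)^{2} = \left(\left(1 + \sqrt{0 + \left(-3\right)^{2}}\right)^{2}\right)^{2} = \left(\left(1 + \sqrt{0 + 9}\right)^{2}\right)^{2} = \left(\left(1 + \sqrt{9}\right)^{2}\right)^{2} = \left(\left(1 + 3\right)^{2}\right)^{2} = \left(4^{2}\right)^{2} = 16^{2} = 256$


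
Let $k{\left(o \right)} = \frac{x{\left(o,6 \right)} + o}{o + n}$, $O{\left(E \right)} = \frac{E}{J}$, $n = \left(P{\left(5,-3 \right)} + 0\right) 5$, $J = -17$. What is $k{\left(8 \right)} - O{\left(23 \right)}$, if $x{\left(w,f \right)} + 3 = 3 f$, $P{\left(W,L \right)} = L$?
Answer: $- \frac{230}{119} \approx -1.9328$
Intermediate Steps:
$x{\left(w,f \right)} = -3 + 3 f$
$n = -15$ ($n = \left(-3 + 0\right) 5 = \left(-3\right) 5 = -15$)
$O{\left(E \right)} = - \frac{E}{17}$ ($O{\left(E \right)} = \frac{E}{-17} = E \left(- \frac{1}{17}\right) = - \frac{E}{17}$)
$k{\left(o \right)} = \frac{15 + o}{-15 + o}$ ($k{\left(o \right)} = \frac{\left(-3 + 3 \cdot 6\right) + o}{o - 15} = \frac{\left(-3 + 18\right) + o}{-15 + o} = \frac{15 + o}{-15 + o}$)
$k{\left(8 \right)} - O{\left(23 \right)} = \frac{15 + 8}{-15 + 8} - \left(- \frac{1}{17}\right) 23 = \frac{1}{-7} \cdot 23 - - \frac{23}{17} = \left(- \frac{1}{7}\right) 23 + \frac{23}{17} = - \frac{23}{7} + \frac{23}{17} = - \frac{230}{119}$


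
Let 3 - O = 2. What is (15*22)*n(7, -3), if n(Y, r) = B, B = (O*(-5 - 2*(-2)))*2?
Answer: -660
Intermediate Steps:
O = 1 (O = 3 - 1*2 = 3 - 2 = 1)
B = -2 (B = (1*(-5 - 2*(-2)))*2 = (1*(-5 + 4))*2 = (1*(-1))*2 = -1*2 = -2)
n(Y, r) = -2
(15*22)*n(7, -3) = (15*22)*(-2) = 330*(-2) = -660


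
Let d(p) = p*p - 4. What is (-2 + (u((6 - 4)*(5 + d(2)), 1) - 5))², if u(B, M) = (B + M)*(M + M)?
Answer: 225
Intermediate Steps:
d(p) = -4 + p² (d(p) = p² - 4 = -4 + p²)
u(B, M) = 2*M*(B + M) (u(B, M) = (B + M)*(2*M) = 2*M*(B + M))
(-2 + (u((6 - 4)*(5 + d(2)), 1) - 5))² = (-2 + (2*1*((6 - 4)*(5 + (-4 + 2²)) + 1) - 5))² = (-2 + (2*1*(2*(5 + (-4 + 4)) + 1) - 5))² = (-2 + (2*1*(2*(5 + 0) + 1) - 5))² = (-2 + (2*1*(2*5 + 1) - 5))² = (-2 + (2*1*(10 + 1) - 5))² = (-2 + (2*1*11 - 5))² = (-2 + (22 - 5))² = (-2 + 17)² = 15² = 225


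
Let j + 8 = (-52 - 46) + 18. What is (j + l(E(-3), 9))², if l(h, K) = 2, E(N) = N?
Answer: 7396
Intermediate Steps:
j = -88 (j = -8 + ((-52 - 46) + 18) = -8 + (-98 + 18) = -8 - 80 = -88)
(j + l(E(-3), 9))² = (-88 + 2)² = (-86)² = 7396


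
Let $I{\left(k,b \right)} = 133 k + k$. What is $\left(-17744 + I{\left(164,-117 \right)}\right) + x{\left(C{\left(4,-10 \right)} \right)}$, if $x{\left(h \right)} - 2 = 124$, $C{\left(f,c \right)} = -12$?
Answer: $4358$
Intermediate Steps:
$I{\left(k,b \right)} = 134 k$
$x{\left(h \right)} = 126$ ($x{\left(h \right)} = 2 + 124 = 126$)
$\left(-17744 + I{\left(164,-117 \right)}\right) + x{\left(C{\left(4,-10 \right)} \right)} = \left(-17744 + 134 \cdot 164\right) + 126 = \left(-17744 + 21976\right) + 126 = 4232 + 126 = 4358$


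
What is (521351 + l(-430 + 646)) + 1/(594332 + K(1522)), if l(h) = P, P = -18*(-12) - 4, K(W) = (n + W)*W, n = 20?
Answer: 1534050303129/2941256 ≈ 5.2156e+5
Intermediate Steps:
K(W) = W*(20 + W) (K(W) = (20 + W)*W = W*(20 + W))
P = 212 (P = 216 - 4 = 212)
l(h) = 212
(521351 + l(-430 + 646)) + 1/(594332 + K(1522)) = (521351 + 212) + 1/(594332 + 1522*(20 + 1522)) = 521563 + 1/(594332 + 1522*1542) = 521563 + 1/(594332 + 2346924) = 521563 + 1/2941256 = 1534050303129/2941256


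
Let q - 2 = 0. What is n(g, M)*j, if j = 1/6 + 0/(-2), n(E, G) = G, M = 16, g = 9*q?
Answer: 8/3 ≈ 2.6667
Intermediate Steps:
q = 2 (q = 2 + 0 = 2)
g = 18 (g = 9*2 = 18)
j = 1/6 (j = 1*(1/6) + 0*(-1/2) = 1/6 + 0 = 1/6 ≈ 0.16667)
n(g, M)*j = 16*(1/6) = 8/3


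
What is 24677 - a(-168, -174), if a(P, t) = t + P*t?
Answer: -4381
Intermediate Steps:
24677 - a(-168, -174) = 24677 - (-174)*(1 - 168) = 24677 - (-174)*(-167) = 24677 - 1*29058 = 24677 - 29058 = -4381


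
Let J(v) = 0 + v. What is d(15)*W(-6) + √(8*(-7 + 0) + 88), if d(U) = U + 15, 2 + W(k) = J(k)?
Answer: -240 + 4*√2 ≈ -234.34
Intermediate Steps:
J(v) = v
W(k) = -2 + k
d(U) = 15 + U
d(15)*W(-6) + √(8*(-7 + 0) + 88) = (15 + 15)*(-2 - 6) + √(8*(-7 + 0) + 88) = 30*(-8) + √(8*(-7) + 88) = -240 + √(-56 + 88) = -240 + √32 = -240 + 4*√2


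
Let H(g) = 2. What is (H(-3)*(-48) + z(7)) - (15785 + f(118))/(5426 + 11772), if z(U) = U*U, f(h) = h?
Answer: -824209/17198 ≈ -47.925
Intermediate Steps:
z(U) = U²
(H(-3)*(-48) + z(7)) - (15785 + f(118))/(5426 + 11772) = (2*(-48) + 7²) - (15785 + 118)/(5426 + 11772) = (-96 + 49) - 15903/17198 = -47 - 15903/17198 = -824209/17198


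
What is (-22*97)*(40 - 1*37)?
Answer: -6402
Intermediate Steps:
(-22*97)*(40 - 1*37) = -2134*(40 - 37) = -2134*3 = -6402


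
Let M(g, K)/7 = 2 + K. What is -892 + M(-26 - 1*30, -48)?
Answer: -1214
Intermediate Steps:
M(g, K) = 14 + 7*K (M(g, K) = 7*(2 + K) = 14 + 7*K)
-892 + M(-26 - 1*30, -48) = -892 + (14 + 7*(-48)) = -892 + (14 - 336) = -892 - 322 = -1214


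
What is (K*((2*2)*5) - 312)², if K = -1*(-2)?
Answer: 73984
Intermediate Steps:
K = 2
(K*((2*2)*5) - 312)² = (2*((2*2)*5) - 312)² = (2*(4*5) - 312)² = (2*20 - 312)² = (40 - 312)² = (-272)² = 73984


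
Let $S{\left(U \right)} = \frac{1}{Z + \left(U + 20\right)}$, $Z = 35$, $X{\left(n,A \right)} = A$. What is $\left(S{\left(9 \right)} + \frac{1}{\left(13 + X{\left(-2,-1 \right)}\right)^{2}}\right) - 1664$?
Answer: $- \frac{958451}{576} \approx -1664.0$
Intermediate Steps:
$S{\left(U \right)} = \frac{1}{55 + U}$ ($S{\left(U \right)} = \frac{1}{35 + \left(U + 20\right)} = \frac{1}{35 + \left(20 + U\right)} = \frac{1}{55 + U}$)
$\left(S{\left(9 \right)} + \frac{1}{\left(13 + X{\left(-2,-1 \right)}\right)^{2}}\right) - 1664 = \left(\frac{1}{55 + 9} + \frac{1}{\left(13 - 1\right)^{2}}\right) - 1664 = \left(\frac{1}{64} + \frac{1}{12^{2}}\right) - 1664 = \left(\frac{1}{64} + \frac{1}{144}\right) - 1664 = \frac{13}{576} - 1664 = - \frac{958451}{576}$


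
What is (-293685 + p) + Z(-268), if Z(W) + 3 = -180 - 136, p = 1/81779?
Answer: -24043353115/81779 ≈ -2.9400e+5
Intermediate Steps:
p = 1/81779 ≈ 1.2228e-5
Z(W) = -319 (Z(W) = -3 + (-180 - 136) = -3 - 316 = -319)
(-293685 + p) + Z(-268) = (-293685 + 1/81779) - 319 = -24017265614/81779 - 319 = -24043353115/81779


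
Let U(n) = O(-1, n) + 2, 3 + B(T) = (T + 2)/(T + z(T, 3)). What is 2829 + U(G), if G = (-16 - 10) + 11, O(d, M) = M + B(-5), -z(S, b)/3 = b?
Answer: 39385/14 ≈ 2813.2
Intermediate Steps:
z(S, b) = -3*b
B(T) = -3 + (2 + T)/(-9 + T) (B(T) = -3 + (T + 2)/(T - 3*3) = -3 + (2 + T)/(T - 9) = -3 + (2 + T)/(-9 + T))
O(d, M) = -39/14 + M (O(d, M) = M + (29 - 2*(-5))/(-9 - 5) = M + (29 + 10)/(-14) = M - 1/14*39 = M - 39/14 = -39/14 + M)
G = -15 (G = -26 + 11 = -15)
U(n) = -11/14 + n (U(n) = (-39/14 + n) + 2 = -11/14 + n)
2829 + U(G) = 2829 + (-11/14 - 15) = 2829 - 221/14 = 39385/14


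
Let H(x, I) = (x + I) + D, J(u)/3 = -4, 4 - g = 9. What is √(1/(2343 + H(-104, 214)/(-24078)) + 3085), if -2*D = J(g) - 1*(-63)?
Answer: √39273473728770450169/112829339 ≈ 55.543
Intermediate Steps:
g = -5 (g = 4 - 1*9 = 4 - 9 = -5)
J(u) = -12 (J(u) = 3*(-4) = -12)
D = -51/2 (D = -(-12 - 1*(-63))/2 = -(-12 + 63)/2 = -½*51 = -51/2 ≈ -25.500)
H(x, I) = -51/2 + I + x (H(x, I) = (x + I) - 51/2 = (I + x) - 51/2 = -51/2 + I + x)
√(1/(2343 + H(-104, 214)/(-24078)) + 3085) = √(1/(2343 + (-51/2 + 214 - 104)/(-24078)) + 3085) = √(1/(2343 + (169/2)*(-1/24078)) + 3085) = √(1/(2343 - 169/48156) + 3085) = √(1/(112829339/48156) + 3085) = √(48156/112829339 + 3085) = √(348078558971/112829339) = √39273473728770450169/112829339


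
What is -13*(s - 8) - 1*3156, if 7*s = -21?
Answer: -3013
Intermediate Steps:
s = -3 (s = (1/7)*(-21) = -3)
-13*(s - 8) - 1*3156 = -13*(-3 - 8) - 1*3156 = -13*(-11) - 3156 = 143 - 3156 = -3013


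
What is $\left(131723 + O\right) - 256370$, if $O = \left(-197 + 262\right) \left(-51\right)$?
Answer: $-127962$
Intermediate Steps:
$O = -3315$ ($O = 65 \left(-51\right) = -3315$)
$\left(131723 + O\right) - 256370 = \left(131723 - 3315\right) - 256370 = 128408 - 256370 = -127962$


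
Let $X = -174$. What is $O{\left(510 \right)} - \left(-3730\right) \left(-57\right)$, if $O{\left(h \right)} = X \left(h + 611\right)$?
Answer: $-407664$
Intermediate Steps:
$O{\left(h \right)} = -106314 - 174 h$ ($O{\left(h \right)} = - 174 \left(h + 611\right) = - 174 \left(611 + h\right) = -106314 - 174 h$)
$O{\left(510 \right)} - \left(-3730\right) \left(-57\right) = \left(-106314 - 88740\right) - \left(-3730\right) \left(-57\right) = \left(-106314 - 88740\right) - 212610 = -195054 - 212610 = -407664$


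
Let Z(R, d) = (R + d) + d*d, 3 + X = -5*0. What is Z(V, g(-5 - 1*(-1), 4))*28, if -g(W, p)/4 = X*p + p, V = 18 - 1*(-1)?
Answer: 30100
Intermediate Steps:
X = -3 (X = -3 - 5*0 = -3 + 0 = -3)
V = 19 (V = 18 + 1 = 19)
g(W, p) = 8*p (g(W, p) = -4*(-3*p + p) = -(-8)*p = 8*p)
Z(R, d) = R + d + d² (Z(R, d) = (R + d) + d² = R + d + d²)
Z(V, g(-5 - 1*(-1), 4))*28 = (19 + 8*4 + (8*4)²)*28 = (19 + 32 + 32²)*28 = (19 + 32 + 1024)*28 = 1075*28 = 30100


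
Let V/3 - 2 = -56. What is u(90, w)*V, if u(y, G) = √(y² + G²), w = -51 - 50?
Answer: -162*√18301 ≈ -21916.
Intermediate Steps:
V = -162 (V = 6 + 3*(-56) = 6 - 168 = -162)
w = -101
u(y, G) = √(G² + y²)
u(90, w)*V = √((-101)² + 90²)*(-162) = √(10201 + 8100)*(-162) = √18301*(-162) = -162*√18301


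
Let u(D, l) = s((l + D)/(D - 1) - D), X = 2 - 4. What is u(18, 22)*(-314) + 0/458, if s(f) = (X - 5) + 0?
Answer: 2198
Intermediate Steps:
X = -2
s(f) = -7 (s(f) = (-2 - 5) + 0 = -7 + 0 = -7)
u(D, l) = -7
u(18, 22)*(-314) + 0/458 = -7*(-314) + 0/458 = 2198 + 0*(1/458) = 2198 + 0 = 2198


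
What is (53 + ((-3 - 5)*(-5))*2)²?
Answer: 17689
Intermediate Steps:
(53 + ((-3 - 5)*(-5))*2)² = (53 - 8*(-5)*2)² = (53 + 40*2)² = (53 + 80)² = 133² = 17689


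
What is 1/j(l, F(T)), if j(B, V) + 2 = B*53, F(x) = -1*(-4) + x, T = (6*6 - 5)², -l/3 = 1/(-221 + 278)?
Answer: -19/91 ≈ -0.20879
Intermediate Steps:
l = -1/19 (l = -3/(-221 + 278) = -3/57 = -3*1/57 = -1/19 ≈ -0.052632)
T = 961 (T = (36 - 5)² = 31² = 961)
F(x) = 4 + x
j(B, V) = -2 + 53*B (j(B, V) = -2 + B*53 = -2 + 53*B)
1/j(l, F(T)) = 1/(-2 + 53*(-1/19)) = 1/(-2 - 53/19) = 1/(-91/19) = -19/91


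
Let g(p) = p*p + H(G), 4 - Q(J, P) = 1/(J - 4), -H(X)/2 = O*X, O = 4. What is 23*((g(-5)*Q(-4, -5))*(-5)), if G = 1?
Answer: -64515/8 ≈ -8064.4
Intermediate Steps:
H(X) = -8*X
Q(J, P) = 4 - 1/(-4 + J) (Q(J, P) = 4 - 1/(J - 4) = 4 - 1/(-4 + J))
g(p) = -8 + p² (g(p) = p*p - 8*1 = p² - 8 = -8 + p²)
23*((g(-5)*Q(-4, -5))*(-5)) = 23*(((-8 + (-5)²)*((-17 + 4*(-4))/(-4 - 4)))*(-5)) = 23*(((-8 + 25)*((-17 - 16)/(-8)))*(-5)) = 23*((17*(-⅛*(-33)))*(-5)) = 23*((17*(33/8))*(-5)) = 23*((561/8)*(-5)) = 23*(-2805/8) = -64515/8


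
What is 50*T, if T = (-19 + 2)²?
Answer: 14450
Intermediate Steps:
T = 289 (T = (-17)² = 289)
50*T = 50*289 = 14450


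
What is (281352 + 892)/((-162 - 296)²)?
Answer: 70561/52441 ≈ 1.3455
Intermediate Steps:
(281352 + 892)/((-162 - 296)²) = 282244/((-458)²) = 282244/209764 = 282244*(1/209764) = 70561/52441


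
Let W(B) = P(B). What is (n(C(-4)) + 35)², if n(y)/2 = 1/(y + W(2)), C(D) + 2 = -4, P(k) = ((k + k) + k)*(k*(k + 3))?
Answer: 894916/729 ≈ 1227.6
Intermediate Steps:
P(k) = 3*k²*(3 + k) (P(k) = (2*k + k)*(k*(3 + k)) = (3*k)*(k*(3 + k)) = 3*k²*(3 + k))
C(D) = -6 (C(D) = -2 - 4 = -6)
W(B) = 3*B²*(3 + B)
n(y) = 2/(60 + y) (n(y) = 2/(y + 3*2²*(3 + 2)) = 2/(y + 3*4*5) = 2/(y + 60) = 2/(60 + y))
(n(C(-4)) + 35)² = (2/(60 - 6) + 35)² = (2/54 + 35)² = (2*(1/54) + 35)² = (1/27 + 35)² = (946/27)² = 894916/729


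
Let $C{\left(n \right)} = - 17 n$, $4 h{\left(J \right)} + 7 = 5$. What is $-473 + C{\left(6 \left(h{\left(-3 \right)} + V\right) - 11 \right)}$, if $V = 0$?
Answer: $-235$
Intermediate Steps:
$h{\left(J \right)} = - \frac{1}{2}$ ($h{\left(J \right)} = - \frac{7}{4} + \frac{1}{4} \cdot 5 = - \frac{7}{4} + \frac{5}{4} = - \frac{1}{2}$)
$-473 + C{\left(6 \left(h{\left(-3 \right)} + V\right) - 11 \right)} = -473 - 17 \left(6 \left(- \frac{1}{2} + 0\right) - 11\right) = -473 - 17 \left(6 \left(- \frac{1}{2}\right) - 11\right) = -473 - 17 \left(-3 - 11\right) = -473 - -238 = -473 + 238 = -235$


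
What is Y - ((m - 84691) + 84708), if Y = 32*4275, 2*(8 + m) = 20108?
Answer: 126737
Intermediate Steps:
m = 10046 (m = -8 + (½)*20108 = -8 + 10054 = 10046)
Y = 136800
Y - ((m - 84691) + 84708) = 136800 - ((10046 - 84691) + 84708) = 136800 - (-74645 + 84708) = 136800 - 1*10063 = 136800 - 10063 = 126737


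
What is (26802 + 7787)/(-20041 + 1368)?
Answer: -34589/18673 ≈ -1.8524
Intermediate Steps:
(26802 + 7787)/(-20041 + 1368) = 34589/(-18673) = 34589*(-1/18673) = -34589/18673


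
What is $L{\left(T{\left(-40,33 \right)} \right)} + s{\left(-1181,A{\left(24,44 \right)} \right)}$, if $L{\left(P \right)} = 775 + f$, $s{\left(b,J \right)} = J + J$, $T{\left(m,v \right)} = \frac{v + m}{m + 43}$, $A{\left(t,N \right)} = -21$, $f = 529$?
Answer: $1262$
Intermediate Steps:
$T{\left(m,v \right)} = \frac{m + v}{43 + m}$
$s{\left(b,J \right)} = 2 J$
$L{\left(P \right)} = 1304$ ($L{\left(P \right)} = 775 + 529 = 1304$)
$L{\left(T{\left(-40,33 \right)} \right)} + s{\left(-1181,A{\left(24,44 \right)} \right)} = 1304 + 2 \left(-21\right) = 1304 - 42 = 1262$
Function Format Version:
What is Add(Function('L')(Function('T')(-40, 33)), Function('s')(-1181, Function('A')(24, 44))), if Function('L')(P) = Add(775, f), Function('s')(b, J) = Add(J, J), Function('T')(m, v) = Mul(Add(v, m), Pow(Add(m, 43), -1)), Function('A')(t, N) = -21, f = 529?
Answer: 1262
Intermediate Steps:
Function('T')(m, v) = Mul(Pow(Add(43, m), -1), Add(m, v)) (Function('T')(m, v) = Mul(Add(m, v), Pow(Add(43, m), -1)) = Mul(Pow(Add(43, m), -1), Add(m, v)))
Function('s')(b, J) = Mul(2, J)
Function('L')(P) = 1304 (Function('L')(P) = Add(775, 529) = 1304)
Add(Function('L')(Function('T')(-40, 33)), Function('s')(-1181, Function('A')(24, 44))) = Add(1304, Mul(2, -21)) = Add(1304, -42) = 1262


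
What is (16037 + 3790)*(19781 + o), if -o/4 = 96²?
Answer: -338704641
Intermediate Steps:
o = -36864 (o = -4*96² = -4*9216 = -36864)
(16037 + 3790)*(19781 + o) = (16037 + 3790)*(19781 - 36864) = 19827*(-17083) = -338704641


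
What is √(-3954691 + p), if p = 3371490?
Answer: I*√583201 ≈ 763.68*I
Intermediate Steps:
√(-3954691 + p) = √(-3954691 + 3371490) = √(-583201) = I*√583201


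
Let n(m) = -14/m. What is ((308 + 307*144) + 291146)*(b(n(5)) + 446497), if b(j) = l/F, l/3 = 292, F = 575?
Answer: 3746814684694/25 ≈ 1.4987e+11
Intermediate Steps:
l = 876 (l = 3*292 = 876)
b(j) = 876/575
((308 + 307*144) + 291146)*(b(n(5)) + 446497) = ((308 + 307*144) + 291146)*(876/575 + 446497) = ((308 + 44208) + 291146)*(256736651/575) = (44516 + 291146)*(256736651/575) = 335662*(256736651/575) = 3746814684694/25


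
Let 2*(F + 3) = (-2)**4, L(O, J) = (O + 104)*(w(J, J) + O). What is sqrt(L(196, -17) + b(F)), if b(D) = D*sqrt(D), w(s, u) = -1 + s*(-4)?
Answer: sqrt(78900 + 5*sqrt(5)) ≈ 280.91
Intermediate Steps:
w(s, u) = -1 - 4*s
L(O, J) = (104 + O)*(-1 + O - 4*J) (L(O, J) = (O + 104)*((-1 - 4*J) + O) = (104 + O)*(-1 + O - 4*J))
F = 5 (F = -3 + (1/2)*(-2)**4 = -3 + (1/2)*16 = -3 + 8 = 5)
b(D) = D**(3/2)
sqrt(L(196, -17) + b(F)) = sqrt((-104 + 196**2 - 416*(-17) + 103*196 - 4*(-17)*196) + 5**(3/2)) = sqrt((-104 + 38416 + 7072 + 20188 + 13328) + 5*sqrt(5)) = sqrt(78900 + 5*sqrt(5))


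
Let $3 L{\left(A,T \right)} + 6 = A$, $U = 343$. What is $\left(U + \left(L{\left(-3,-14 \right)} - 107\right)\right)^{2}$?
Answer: $54289$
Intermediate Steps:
$L{\left(A,T \right)} = -2 + \frac{A}{3}$
$\left(U + \left(L{\left(-3,-14 \right)} - 107\right)\right)^{2} = \left(343 + \left(\left(-2 + \frac{1}{3} \left(-3\right)\right) - 107\right)\right)^{2} = \left(343 - 110\right)^{2} = 233^{2} = 54289$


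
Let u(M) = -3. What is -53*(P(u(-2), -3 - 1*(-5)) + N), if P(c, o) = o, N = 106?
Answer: -5724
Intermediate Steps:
-53*(P(u(-2), -3 - 1*(-5)) + N) = -53*((-3 - 1*(-5)) + 106) = -53*((-3 + 5) + 106) = -53*(2 + 106) = -53*108 = -5724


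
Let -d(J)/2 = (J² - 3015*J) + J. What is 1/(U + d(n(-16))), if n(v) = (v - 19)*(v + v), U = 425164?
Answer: 1/4667724 ≈ 2.1424e-7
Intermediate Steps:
n(v) = 2*v*(-19 + v) (n(v) = (-19 + v)*(2*v) = 2*v*(-19 + v))
d(J) = -2*J² + 6028*J (d(J) = -2*((J² - 3015*J) + J) = -2*(J² - 3014*J) = -2*J² + 6028*J)
1/(U + d(n(-16))) = 1/(425164 + 2*(2*(-16)*(-19 - 16))*(3014 - 2*(-16)*(-19 - 16))) = 1/(425164 + 2*(2*(-16)*(-35))*(3014 - 2*(-16)*(-35))) = 1/(425164 + 2*1120*(3014 - 1*1120)) = 1/(425164 + 2*1120*(3014 - 1120)) = 1/(425164 + 2*1120*1894) = 1/(425164 + 4242560) = 1/4667724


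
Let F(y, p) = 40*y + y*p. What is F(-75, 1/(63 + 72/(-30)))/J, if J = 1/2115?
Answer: -641109375/101 ≈ -6.3476e+6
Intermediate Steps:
J = 1/2115 ≈ 0.00047281
F(y, p) = 40*y + p*y
F(-75, 1/(63 + 72/(-30)))/J = (-75*(40 + 1/(63 + 72/(-30))))/(1/2115) = -75*(40 + 1/(63 + 72*(-1/30)))*2115 = -75*(40 + 1/(63 - 12/5))*2115 = -75*(40 + 1/(303/5))*2115 = -75*(40 + 5/303)*2115 = -75*12125/303*2115 = -303125/101*2115 = -641109375/101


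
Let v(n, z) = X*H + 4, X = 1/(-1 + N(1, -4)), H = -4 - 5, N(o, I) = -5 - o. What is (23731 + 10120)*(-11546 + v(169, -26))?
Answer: -2734653035/7 ≈ -3.9066e+8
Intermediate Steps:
H = -9
X = -1/7 (X = 1/(-1 + (-5 - 1*1)) = 1/(-1 + (-5 - 1)) = 1/(-1 - 6) = 1/(-7) = -1/7 ≈ -0.14286)
v(n, z) = 37/7 (v(n, z) = -1/7*(-9) + 4 = 9/7 + 4 = 37/7)
(23731 + 10120)*(-11546 + v(169, -26)) = (23731 + 10120)*(-11546 + 37/7) = 33851*(-80785/7) = -2734653035/7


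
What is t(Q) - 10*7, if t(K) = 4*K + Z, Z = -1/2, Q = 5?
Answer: -101/2 ≈ -50.500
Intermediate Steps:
Z = -½ (Z = -1*½ = -½ ≈ -0.50000)
t(K) = -½ + 4*K (t(K) = 4*K - ½ = -½ + 4*K)
t(Q) - 10*7 = (-½ + 4*5) - 10*7 = (-½ + 20) - 70 = 39/2 - 70 = -101/2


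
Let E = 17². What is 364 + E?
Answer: 653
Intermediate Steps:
E = 289
364 + E = 364 + 289 = 653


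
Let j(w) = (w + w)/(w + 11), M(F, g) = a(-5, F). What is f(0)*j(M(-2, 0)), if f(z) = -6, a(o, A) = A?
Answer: 8/3 ≈ 2.6667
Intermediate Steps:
M(F, g) = F
j(w) = 2*w/(11 + w) (j(w) = (2*w)/(11 + w) = 2*w/(11 + w))
f(0)*j(M(-2, 0)) = -12*(-2)/(11 - 2) = -12*(-2)/9 = -6*(-4/9) = 8/3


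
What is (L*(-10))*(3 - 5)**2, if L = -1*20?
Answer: 800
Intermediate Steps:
L = -20
(L*(-10))*(3 - 5)**2 = (-20*(-10))*(3 - 5)**2 = 200*(-2)**2 = 200*4 = 800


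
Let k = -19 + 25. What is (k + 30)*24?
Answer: 864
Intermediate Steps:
k = 6
(k + 30)*24 = (6 + 30)*24 = 36*24 = 864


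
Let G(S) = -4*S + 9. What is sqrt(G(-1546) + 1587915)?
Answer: 2*sqrt(398527) ≈ 1262.6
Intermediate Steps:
G(S) = 9 - 4*S
sqrt(G(-1546) + 1587915) = sqrt((9 - 4*(-1546)) + 1587915) = sqrt((9 + 6184) + 1587915) = sqrt(6193 + 1587915) = sqrt(1594108) = 2*sqrt(398527)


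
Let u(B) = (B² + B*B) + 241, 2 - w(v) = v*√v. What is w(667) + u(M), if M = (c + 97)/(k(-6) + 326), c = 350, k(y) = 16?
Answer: 1601215/6498 - 667*√667 ≈ -16980.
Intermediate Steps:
w(v) = 2 - v^(3/2) (w(v) = 2 - v*√v = 2 - v^(3/2))
M = 149/114 (M = (350 + 97)/(16 + 326) = 447/342 = 447*(1/342) = 149/114 ≈ 1.3070)
u(B) = 241 + 2*B² (u(B) = (B² + B²) + 241 = 2*B² + 241 = 241 + 2*B²)
w(667) + u(M) = (2 - 667^(3/2)) + (241 + 2*(149/114)²) = (2 - 667*√667) + (241 + 2*(22201/12996)) = (2 - 667*√667) + (241 + 22201/6498) = (2 - 667*√667) + 1588219/6498 = 1601215/6498 - 667*√667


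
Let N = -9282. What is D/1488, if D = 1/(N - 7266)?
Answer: -1/24623424 ≈ -4.0612e-8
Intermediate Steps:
D = -1/16548 (D = 1/(-9282 - 7266) = 1/(-16548) = -1/16548 ≈ -6.0430e-5)
D/1488 = -1/16548/1488 = -1/16548*1/1488 = -1/24623424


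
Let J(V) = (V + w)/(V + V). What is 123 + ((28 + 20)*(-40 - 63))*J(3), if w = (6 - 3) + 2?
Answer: -6469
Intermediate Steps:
w = 5 (w = 3 + 2 = 5)
J(V) = (5 + V)/(2*V) (J(V) = (V + 5)/(V + V) = (5 + V)/((2*V)) = (5 + V)*(1/(2*V)) = (5 + V)/(2*V))
123 + ((28 + 20)*(-40 - 63))*J(3) = 123 + ((28 + 20)*(-40 - 63))*((1/2)*(5 + 3)/3) = 123 + (48*(-103))*((1/2)*(1/3)*8) = 123 - 4944*4/3 = 123 - 6592 = -6469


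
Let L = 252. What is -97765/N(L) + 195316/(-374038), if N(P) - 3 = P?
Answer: -3661763065/9537969 ≈ -383.91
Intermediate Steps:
N(P) = 3 + P
-97765/N(L) + 195316/(-374038) = -97765/(3 + 252) + 195316/(-374038) = -97765/255 + 195316*(-1/374038) = -97765*1/255 - 97658/187019 = -19553/51 - 97658/187019 = -3661763065/9537969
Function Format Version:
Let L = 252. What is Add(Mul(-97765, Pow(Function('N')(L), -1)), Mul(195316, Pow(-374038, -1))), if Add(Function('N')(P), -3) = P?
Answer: Rational(-3661763065, 9537969) ≈ -383.91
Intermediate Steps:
Function('N')(P) = Add(3, P)
Add(Mul(-97765, Pow(Function('N')(L), -1)), Mul(195316, Pow(-374038, -1))) = Add(Mul(-97765, Pow(Add(3, 252), -1)), Mul(195316, Pow(-374038, -1))) = Add(Mul(-97765, Pow(255, -1)), Mul(195316, Rational(-1, 374038))) = Add(Mul(-97765, Rational(1, 255)), Rational(-97658, 187019)) = Add(Rational(-19553, 51), Rational(-97658, 187019)) = Rational(-3661763065, 9537969)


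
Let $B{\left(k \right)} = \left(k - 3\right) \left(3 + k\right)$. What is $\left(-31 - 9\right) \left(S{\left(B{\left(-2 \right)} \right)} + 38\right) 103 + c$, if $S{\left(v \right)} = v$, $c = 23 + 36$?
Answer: $-135901$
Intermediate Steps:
$c = 59$
$B{\left(k \right)} = \left(-3 + k\right) \left(3 + k\right)$
$\left(-31 - 9\right) \left(S{\left(B{\left(-2 \right)} \right)} + 38\right) 103 + c = \left(-31 - 9\right) \left(\left(-9 + \left(-2\right)^{2}\right) + 38\right) 103 + 59 = - 40 \left(\left(-9 + 4\right) + 38\right) 103 + 59 = - 40 \left(-5 + 38\right) 103 + 59 = \left(-40\right) 33 \cdot 103 + 59 = \left(-1320\right) 103 + 59 = -135960 + 59 = -135901$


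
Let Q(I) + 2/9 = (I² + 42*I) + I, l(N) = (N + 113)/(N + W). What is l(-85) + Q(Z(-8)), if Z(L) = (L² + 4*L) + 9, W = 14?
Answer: 2200322/639 ≈ 3443.4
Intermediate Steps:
Z(L) = 9 + L² + 4*L
l(N) = (113 + N)/(14 + N) (l(N) = (N + 113)/(N + 14) = (113 + N)/(14 + N))
Q(I) = -2/9 + I² + 43*I (Q(I) = -2/9 + ((I² + 42*I) + I) = -2/9 + (I² + 43*I) = -2/9 + I² + 43*I)
l(-85) + Q(Z(-8)) = (113 - 85)/(14 - 85) + (-2/9 + (9 + (-8)² + 4*(-8))² + 43*(9 + (-8)² + 4*(-8))) = 28/(-71) + (-2/9 + (9 + 64 - 32)² + 43*(9 + 64 - 32)) = -1/71*28 + (-2/9 + 41² + 43*41) = -28/71 + (-2/9 + 1681 + 1763) = -28/71 + 30994/9 = 2200322/639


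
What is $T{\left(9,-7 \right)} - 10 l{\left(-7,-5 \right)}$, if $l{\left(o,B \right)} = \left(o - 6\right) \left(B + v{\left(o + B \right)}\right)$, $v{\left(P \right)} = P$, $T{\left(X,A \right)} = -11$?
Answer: $-2221$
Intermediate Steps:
$l{\left(o,B \right)} = \left(-6 + o\right) \left(o + 2 B\right)$ ($l{\left(o,B \right)} = \left(o - 6\right) \left(B + \left(o + B\right)\right) = \left(-6 + o\right) \left(B + \left(B + o\right)\right) = \left(-6 + o\right) \left(o + 2 B\right)$)
$T{\left(9,-7 \right)} - 10 l{\left(-7,-5 \right)} = -11 - 10 \left(\left(-12\right) \left(-5\right) - -42 - -35 - 7 \left(-5 - 7\right)\right) = -11 - 10 \left(60 + 42 + 35 - -84\right) = -11 - 10 \left(60 + 42 + 35 + 84\right) = -11 - 2210 = -2221$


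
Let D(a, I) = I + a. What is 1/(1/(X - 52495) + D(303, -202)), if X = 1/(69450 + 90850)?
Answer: 8414948499/849909638099 ≈ 0.0099010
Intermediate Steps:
X = 1/160300 ≈ 6.2383e-6
1/(1/(X - 52495) + D(303, -202)) = 1/(1/(1/160300 - 52495) + (-202 + 303)) = 1/(1/(-8414948499/160300) + 101) = 1/(-160300/8414948499 + 101) = 1/(849909638099/8414948499) = 8414948499/849909638099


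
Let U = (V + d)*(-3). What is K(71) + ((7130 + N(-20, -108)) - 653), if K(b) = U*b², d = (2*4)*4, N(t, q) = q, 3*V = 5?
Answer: -502772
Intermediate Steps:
V = 5/3 (V = (⅓)*5 = 5/3 ≈ 1.6667)
d = 32 (d = 8*4 = 32)
U = -101 (U = (5/3 + 32)*(-3) = (101/3)*(-3) = -101)
K(b) = -101*b²
K(71) + ((7130 + N(-20, -108)) - 653) = -101*71² + ((7130 - 108) - 653) = -101*5041 + (7022 - 653) = -509141 + 6369 = -502772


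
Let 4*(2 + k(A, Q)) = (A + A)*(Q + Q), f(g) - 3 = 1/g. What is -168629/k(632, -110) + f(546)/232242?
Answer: 3563827986931/1469279477484 ≈ 2.4256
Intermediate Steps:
f(g) = 3 + 1/g
k(A, Q) = -2 + A*Q (k(A, Q) = -2 + ((A + A)*(Q + Q))/4 = -2 + ((2*A)*(2*Q))/4 = -2 + (4*A*Q)/4 = -2 + A*Q)
-168629/k(632, -110) + f(546)/232242 = -168629/(-2 + 632*(-110)) + (3 + 1/546)/232242 = -168629/(-2 - 69520) + (3 + 1/546)*(1/232242) = -168629/(-69522) + (1639/546)*(1/232242) = -168629*(-1/69522) + 1639/126804132 = 168629/69522 + 1639/126804132 = 3563827986931/1469279477484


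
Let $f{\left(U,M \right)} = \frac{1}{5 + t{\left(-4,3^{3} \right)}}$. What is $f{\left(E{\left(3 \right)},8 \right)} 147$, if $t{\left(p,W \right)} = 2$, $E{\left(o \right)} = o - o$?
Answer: $21$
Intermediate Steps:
$E{\left(o \right)} = 0$
$f{\left(U,M \right)} = \frac{1}{7}$ ($f{\left(U,M \right)} = \frac{1}{5 + 2} = \frac{1}{7}$)
$f{\left(E{\left(3 \right)},8 \right)} 147 = \frac{1}{7} \cdot 147 = 21$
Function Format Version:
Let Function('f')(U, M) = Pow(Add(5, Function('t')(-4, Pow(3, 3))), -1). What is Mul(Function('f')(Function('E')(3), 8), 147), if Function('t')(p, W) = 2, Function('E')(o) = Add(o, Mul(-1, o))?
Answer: 21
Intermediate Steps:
Function('E')(o) = 0
Function('f')(U, M) = Rational(1, 7) (Function('f')(U, M) = Pow(Add(5, 2), -1) = Pow(7, -1) = Rational(1, 7))
Mul(Function('f')(Function('E')(3), 8), 147) = Mul(Rational(1, 7), 147) = 21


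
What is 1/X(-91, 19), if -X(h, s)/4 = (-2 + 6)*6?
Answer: -1/96 ≈ -0.010417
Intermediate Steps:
X(h, s) = -96 (X(h, s) = -4*(-2 + 6)*6 = -16*6 = -4*24 = -96)
1/X(-91, 19) = 1/(-96) = -1/96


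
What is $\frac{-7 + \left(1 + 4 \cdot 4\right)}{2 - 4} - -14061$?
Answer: $14056$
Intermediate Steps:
$\frac{-7 + \left(1 + 4 \cdot 4\right)}{2 - 4} - -14061 = \frac{-7 + \left(1 + 16\right)}{-2} + 14061 = \left(-7 + 17\right) \left(- \frac{1}{2}\right) + 14061 = 10 \left(- \frac{1}{2}\right) + 14061 = -5 + 14061 = 14056$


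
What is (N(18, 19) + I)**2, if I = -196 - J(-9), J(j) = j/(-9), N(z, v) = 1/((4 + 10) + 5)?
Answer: 14002564/361 ≈ 38788.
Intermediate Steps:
N(z, v) = 1/19 (N(z, v) = 1/(14 + 5) = 1/19)
J(j) = -j/9 (J(j) = j*(-1/9) = -j/9)
I = -197 (I = -196 - (-1)*(-9)/9 = -196 - 1*1 = -196 - 1 = -197)
(N(18, 19) + I)**2 = (1/19 - 197)**2 = (-3742/19)**2 = 14002564/361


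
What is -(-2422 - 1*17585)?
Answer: 20007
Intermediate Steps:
-(-2422 - 1*17585) = -(-2422 - 17585) = -1*(-20007) = 20007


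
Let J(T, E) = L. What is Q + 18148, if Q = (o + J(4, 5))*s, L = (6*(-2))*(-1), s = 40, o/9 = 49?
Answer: 36268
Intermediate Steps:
o = 441 (o = 9*49 = 441)
L = 12 (L = -12*(-1) = 12)
J(T, E) = 12
Q = 18120 (Q = (441 + 12)*40 = 453*40 = 18120)
Q + 18148 = 18120 + 18148 = 36268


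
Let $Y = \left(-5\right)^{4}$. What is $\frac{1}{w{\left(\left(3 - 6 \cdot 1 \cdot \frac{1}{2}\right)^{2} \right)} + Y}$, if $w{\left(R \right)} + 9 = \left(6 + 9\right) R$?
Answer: $\frac{1}{616} \approx 0.0016234$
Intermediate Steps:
$Y = 625$
$w{\left(R \right)} = -9 + 15 R$ ($w{\left(R \right)} = -9 + \left(6 + 9\right) R = -9 + 15 R$)
$\frac{1}{w{\left(\left(3 - 6 \cdot 1 \cdot \frac{1}{2}\right)^{2} \right)} + Y} = \frac{1}{\left(-9 + 15 \left(3 - 6 \cdot 1 \cdot \frac{1}{2}\right)^{2}\right) + 625} = \frac{1}{\left(-9 + 15 \left(3 - 3\right)^{2}\right) + 625} = \frac{1}{\left(-9 + 15 \cdot 0^{2}\right) + 625} = \frac{1}{\left(-9 + 15 \cdot 0\right) + 625} = \frac{1}{\left(-9 + 0\right) + 625} = \frac{1}{-9 + 625} = \frac{1}{616}$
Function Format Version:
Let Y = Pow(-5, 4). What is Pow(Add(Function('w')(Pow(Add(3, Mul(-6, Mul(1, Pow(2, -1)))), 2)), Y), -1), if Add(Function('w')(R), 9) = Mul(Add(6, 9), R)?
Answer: Rational(1, 616) ≈ 0.0016234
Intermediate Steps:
Y = 625
Function('w')(R) = Add(-9, Mul(15, R)) (Function('w')(R) = Add(-9, Mul(Add(6, 9), R)) = Add(-9, Mul(15, R)))
Pow(Add(Function('w')(Pow(Add(3, Mul(-6, Mul(1, Pow(2, -1)))), 2)), Y), -1) = Pow(Add(Add(-9, Mul(15, Pow(Add(3, Mul(-6, Mul(1, Pow(2, -1)))), 2))), 625), -1) = Pow(Add(Add(-9, Mul(15, Pow(Add(3, Mul(-6, Mul(1, Rational(1, 2)))), 2))), 625), -1) = Pow(Add(Add(-9, Mul(15, Pow(Add(3, Mul(-6, Rational(1, 2))), 2))), 625), -1) = Pow(Add(Add(-9, Mul(15, Pow(Add(3, -3), 2))), 625), -1) = Pow(Add(Add(-9, Mul(15, Pow(0, 2))), 625), -1) = Pow(Add(Add(-9, Mul(15, 0)), 625), -1) = Pow(Add(Add(-9, 0), 625), -1) = Pow(Add(-9, 625), -1) = Pow(616, -1) = Rational(1, 616)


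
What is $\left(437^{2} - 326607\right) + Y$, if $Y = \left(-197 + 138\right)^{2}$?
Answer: $-132157$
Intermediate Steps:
$Y = 3481$ ($Y = \left(-59\right)^{2} = 3481$)
$\left(437^{2} - 326607\right) + Y = \left(437^{2} - 326607\right) + 3481 = \left(190969 - 326607\right) + 3481 = -135638 + 3481 = -132157$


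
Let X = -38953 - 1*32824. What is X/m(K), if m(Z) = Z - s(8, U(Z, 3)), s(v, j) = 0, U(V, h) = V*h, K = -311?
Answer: 71777/311 ≈ 230.79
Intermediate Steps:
X = -71777 (X = -38953 - 32824 = -71777)
m(Z) = Z (m(Z) = Z - 1*0 = Z + 0 = Z)
X/m(K) = -71777/(-311) = -71777*(-1/311) = 71777/311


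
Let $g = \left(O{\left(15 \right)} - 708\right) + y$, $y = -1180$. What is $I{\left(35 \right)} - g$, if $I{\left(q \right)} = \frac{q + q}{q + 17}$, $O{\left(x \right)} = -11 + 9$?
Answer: $\frac{49175}{26} \approx 1891.3$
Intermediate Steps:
$O{\left(x \right)} = -2$
$g = -1890$ ($g = \left(-2 - 708\right) - 1180 = -710 - 1180 = -1890$)
$I{\left(q \right)} = \frac{2 q}{17 + q}$
$I{\left(35 \right)} - g = 2 \cdot 35 \frac{1}{17 + 35} - -1890 = 2 \cdot 35 \cdot \frac{1}{52} + 1890 = \frac{35}{26} + 1890 = \frac{49175}{26}$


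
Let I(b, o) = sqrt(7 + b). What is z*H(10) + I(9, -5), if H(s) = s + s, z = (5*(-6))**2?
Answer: 18004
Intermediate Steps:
z = 900 (z = (-30)**2 = 900)
H(s) = 2*s
z*H(10) + I(9, -5) = 900*(2*10) + sqrt(7 + 9) = 900*20 + sqrt(16) = 18000 + 4 = 18004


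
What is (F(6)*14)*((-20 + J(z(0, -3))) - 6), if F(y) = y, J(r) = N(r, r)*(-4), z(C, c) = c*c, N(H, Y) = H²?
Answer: -29400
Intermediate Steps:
z(C, c) = c²
J(r) = -4*r² (J(r) = r²*(-4) = -4*r²)
(F(6)*14)*((-20 + J(z(0, -3))) - 6) = (6*14)*((-20 - 4*((-3)²)²) - 6) = 84*((-20 - 4*9²) - 6) = 84*((-20 - 4*81) - 6) = 84*((-20 - 324) - 6) = 84*(-344 - 6) = 84*(-350) = -29400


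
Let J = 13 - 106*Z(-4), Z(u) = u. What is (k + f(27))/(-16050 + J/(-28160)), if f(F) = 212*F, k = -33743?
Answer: 789015040/451968437 ≈ 1.7457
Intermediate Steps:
J = 437 (J = 13 - 106*(-4) = 13 + 424 = 437)
(k + f(27))/(-16050 + J/(-28160)) = (-33743 + 212*27)/(-16050 + 437/(-28160)) = (-33743 + 5724)/(-16050 + 437*(-1/28160)) = -28019/(-16050 - 437/28160) = -28019/(-451968437/28160) = -28019*(-28160/451968437) = 789015040/451968437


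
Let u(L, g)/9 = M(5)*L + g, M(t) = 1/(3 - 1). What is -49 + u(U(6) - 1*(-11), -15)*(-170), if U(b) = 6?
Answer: 9896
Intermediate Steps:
M(t) = ½ (M(t) = 1/2 = ½)
u(L, g) = 9*g + 9*L/2 (u(L, g) = 9*(L/2 + g) = 9*(g + L/2) = 9*g + 9*L/2)
-49 + u(U(6) - 1*(-11), -15)*(-170) = -49 + (9*(-15) + 9*(6 - 1*(-11))/2)*(-170) = -49 + (-135 + 9*(6 + 11)/2)*(-170) = -49 + (-135 + (9/2)*17)*(-170) = -49 + (-135 + 153/2)*(-170) = -49 - 117/2*(-170) = -49 + 9945 = 9896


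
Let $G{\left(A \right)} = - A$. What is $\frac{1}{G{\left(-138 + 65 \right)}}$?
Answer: $\frac{1}{73} \approx 0.013699$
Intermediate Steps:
$\frac{1}{G{\left(-138 + 65 \right)}} = \frac{1}{\left(-1\right) \left(-138 + 65\right)} = \frac{1}{\left(-1\right) \left(-73\right)} = \frac{1}{73}$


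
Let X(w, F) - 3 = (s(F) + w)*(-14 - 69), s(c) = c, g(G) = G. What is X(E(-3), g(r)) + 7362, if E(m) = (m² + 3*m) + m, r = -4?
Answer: 7946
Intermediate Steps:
E(m) = m² + 4*m
X(w, F) = 3 - 83*F - 83*w (X(w, F) = 3 + (F + w)*(-14 - 69) = 3 + (F + w)*(-83) = 3 + (-83*F - 83*w) = 3 - 83*F - 83*w)
X(E(-3), g(r)) + 7362 = (3 - 83*(-4) - (-249)*(4 - 3)) + 7362 = (3 + 332 - (-249)) + 7362 = (3 + 332 - 83*(-3)) + 7362 = (3 + 332 + 249) + 7362 = 584 + 7362 = 7946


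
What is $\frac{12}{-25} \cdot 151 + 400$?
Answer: $\frac{8188}{25} \approx 327.52$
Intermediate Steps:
$\frac{12}{-25} \cdot 151 + 400 = 12 \left(- \frac{1}{25}\right) 151 + 400 = \left(- \frac{12}{25}\right) 151 + 400 = - \frac{1812}{25} + 400 = \frac{8188}{25}$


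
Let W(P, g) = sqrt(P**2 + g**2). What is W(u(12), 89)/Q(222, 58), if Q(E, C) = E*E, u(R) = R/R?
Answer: sqrt(7922)/49284 ≈ 0.0018060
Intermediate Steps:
u(R) = 1
Q(E, C) = E**2
W(u(12), 89)/Q(222, 58) = sqrt(1**2 + 89**2)/(222**2) = sqrt(1 + 7921)/49284 = sqrt(7922)*(1/49284) = sqrt(7922)/49284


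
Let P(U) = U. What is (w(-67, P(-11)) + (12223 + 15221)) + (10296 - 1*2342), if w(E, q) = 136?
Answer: 35534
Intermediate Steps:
(w(-67, P(-11)) + (12223 + 15221)) + (10296 - 1*2342) = (136 + (12223 + 15221)) + (10296 - 1*2342) = (136 + 27444) + (10296 - 2342) = 27580 + 7954 = 35534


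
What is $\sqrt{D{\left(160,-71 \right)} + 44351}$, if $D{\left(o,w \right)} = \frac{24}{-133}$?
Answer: $\frac{\sqrt{784521647}}{133} \approx 210.6$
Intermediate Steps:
$D{\left(o,w \right)} = - \frac{24}{133}$ ($D{\left(o,w \right)} = 24 \left(- \frac{1}{133}\right) = - \frac{24}{133}$)
$\sqrt{D{\left(160,-71 \right)} + 44351} = \sqrt{- \frac{24}{133} + 44351} = \sqrt{\frac{5898659}{133}} = \frac{\sqrt{784521647}}{133}$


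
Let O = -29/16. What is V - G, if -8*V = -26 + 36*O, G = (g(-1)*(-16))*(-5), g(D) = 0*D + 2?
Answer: -4755/32 ≈ -148.59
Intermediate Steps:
g(D) = 2 (g(D) = 0 + 2 = 2)
G = 160 (G = (2*(-16))*(-5) = -32*(-5) = 160)
O = -29/16 (O = -29*1/16 = -29/16 ≈ -1.8125)
V = 365/32 (V = -(-26 + 36*(-29/16))/8 = -(-26 - 261/4)/8 = -⅛*(-365/4) = 365/32 ≈ 11.406)
V - G = 365/32 - 1*160 = 365/32 - 160 = -4755/32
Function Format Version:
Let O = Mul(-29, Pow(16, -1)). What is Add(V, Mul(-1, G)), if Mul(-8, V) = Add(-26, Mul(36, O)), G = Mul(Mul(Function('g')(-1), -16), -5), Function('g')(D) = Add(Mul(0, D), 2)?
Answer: Rational(-4755, 32) ≈ -148.59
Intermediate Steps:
Function('g')(D) = 2 (Function('g')(D) = Add(0, 2) = 2)
G = 160 (G = Mul(Mul(2, -16), -5) = Mul(-32, -5) = 160)
O = Rational(-29, 16) (O = Mul(-29, Rational(1, 16)) = Rational(-29, 16) ≈ -1.8125)
V = Rational(365, 32) (V = Mul(Rational(-1, 8), Add(-26, Mul(36, Rational(-29, 16)))) = Mul(Rational(-1, 8), Add(-26, Rational(-261, 4))) = Mul(Rational(-1, 8), Rational(-365, 4)) = Rational(365, 32) ≈ 11.406)
Add(V, Mul(-1, G)) = Add(Rational(365, 32), Mul(-1, 160)) = Add(Rational(365, 32), -160) = Rational(-4755, 32)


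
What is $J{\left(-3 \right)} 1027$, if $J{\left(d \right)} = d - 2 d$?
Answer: $3081$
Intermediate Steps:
$J{\left(d \right)} = - d$
$J{\left(-3 \right)} 1027 = \left(-1\right) \left(-3\right) 1027 = 3 \cdot 1027 = 3081$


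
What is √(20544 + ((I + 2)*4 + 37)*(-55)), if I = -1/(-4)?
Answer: √18014 ≈ 134.22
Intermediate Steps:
I = ¼ (I = -1*(-¼) = ¼ ≈ 0.25000)
√(20544 + ((I + 2)*4 + 37)*(-55)) = √(20544 + ((¼ + 2)*4 + 37)*(-55)) = √(20544 + ((9/4)*4 + 37)*(-55)) = √(20544 + (9 + 37)*(-55)) = √(20544 + 46*(-55)) = √(20544 - 2530) = √18014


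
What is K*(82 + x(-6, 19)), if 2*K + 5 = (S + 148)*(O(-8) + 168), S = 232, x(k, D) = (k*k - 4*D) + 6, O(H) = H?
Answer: 1459080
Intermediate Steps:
x(k, D) = 6 + k² - 4*D (x(k, D) = (k² - 4*D) + 6 = 6 + k² - 4*D)
K = 60795/2 (K = -5/2 + ((232 + 148)*(-8 + 168))/2 = -5/2 + (380*160)/2 = -5/2 + (½)*60800 = -5/2 + 30400 = 60795/2 ≈ 30398.)
K*(82 + x(-6, 19)) = 60795*(82 + (6 + (-6)² - 4*19))/2 = 60795*(82 + (6 + 36 - 76))/2 = 60795*(82 - 34)/2 = (60795/2)*48 = 1459080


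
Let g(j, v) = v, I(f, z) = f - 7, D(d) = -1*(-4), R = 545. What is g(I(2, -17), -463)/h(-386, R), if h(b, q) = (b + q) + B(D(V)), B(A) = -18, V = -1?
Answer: -463/141 ≈ -3.2837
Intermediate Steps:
D(d) = 4
I(f, z) = -7 + f
h(b, q) = -18 + b + q (h(b, q) = (b + q) - 18 = -18 + b + q)
g(I(2, -17), -463)/h(-386, R) = -463/(-18 - 386 + 545) = -463/141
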